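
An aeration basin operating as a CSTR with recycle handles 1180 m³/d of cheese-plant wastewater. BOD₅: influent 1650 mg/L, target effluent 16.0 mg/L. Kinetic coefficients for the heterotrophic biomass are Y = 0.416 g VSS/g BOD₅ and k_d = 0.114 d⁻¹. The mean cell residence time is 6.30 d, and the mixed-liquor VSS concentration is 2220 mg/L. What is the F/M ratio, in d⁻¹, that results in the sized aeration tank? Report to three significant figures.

From the SRT design equation V = Y Q (S₀−S) θ_c / [X (1 + k_d θ_c)] = 0.416 × 1180 × (1650 − 16.0) × 6.30 / [2220 × (1 + 0.114 × 6.30)] = 5.05×10^6 / 3814 = 1325 m³.
F/M = Q·S₀ / (V·X) = 1180 × 1650 / (1325 × 2220) = 0.6620 g BOD₅·(g VSS·d)⁻¹.

F/M ≈ 0.662 d⁻¹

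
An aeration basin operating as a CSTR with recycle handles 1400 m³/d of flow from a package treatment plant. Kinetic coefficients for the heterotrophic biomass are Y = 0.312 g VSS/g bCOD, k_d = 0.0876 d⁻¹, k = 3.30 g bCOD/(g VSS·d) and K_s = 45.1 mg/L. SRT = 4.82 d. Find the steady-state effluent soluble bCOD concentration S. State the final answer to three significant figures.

S ≈ 18.1 mg/L

For a completely mixed reactor with recycle the Lawrence–McCarty relation gives S = K_s·(1 + k_d·θ_c) / [θ_c·(Y·k − k_d) − 1] = 45.1 × (1 + 0.0876 × 4.82) / [4.82 × (0.312 × 3.30 − 0.0876) − 1] = 64.14 / 3.540 = 18.12 mg/L.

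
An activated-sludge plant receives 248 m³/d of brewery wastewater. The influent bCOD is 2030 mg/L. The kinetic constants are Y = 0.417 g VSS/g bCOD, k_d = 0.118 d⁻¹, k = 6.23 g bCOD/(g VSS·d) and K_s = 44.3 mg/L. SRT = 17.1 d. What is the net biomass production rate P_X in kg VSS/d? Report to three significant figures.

Effluent substrate depends only on kinetics and SRT: S = K_s(1 + k_d θ_c) / [θ_c(Yk − k_d) − 1] = 44.3 × (1 + 0.118 × 17.1) / [17.1 × (0.417 × 6.23 − 0.118) − 1] = 133.7 / 41.41 = 3.229 mg/L.
The observed yield is Y_obs = Y/(1 + k_d·θ_c) = 0.417 / (1 + 0.118 × 17.1) = 0.417 / 3.018 = 0.1382 g VSS per g bCOD removed.
ΔS = 2030 − 3.23 = 2027 mg/L, so the substrate removal rate is 248 × 2027/1000 = 502.6 kg bCOD/d.
Biomass produced: P_X = Y_obs·Q·ΔS = 0.1382 × 502.6 ≈ 69.45 kg VSS/d.

P_X ≈ 69.5 kg VSS/d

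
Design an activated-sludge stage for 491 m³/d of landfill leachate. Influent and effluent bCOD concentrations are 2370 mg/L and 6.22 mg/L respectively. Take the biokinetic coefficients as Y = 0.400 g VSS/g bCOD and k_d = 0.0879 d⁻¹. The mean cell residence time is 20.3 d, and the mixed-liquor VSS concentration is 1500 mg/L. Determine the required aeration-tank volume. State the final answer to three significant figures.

From the SRT design equation V = Y Q (S₀−S) θ_c / [X (1 + k_d θ_c)] = 0.400 × 491 × (2370 − 6.22) × 20.3 / [1500 × (1 + 0.0879 × 20.3)] = 9.42×10^6 / 4177 = 2256 m³.

V ≈ 2260 m³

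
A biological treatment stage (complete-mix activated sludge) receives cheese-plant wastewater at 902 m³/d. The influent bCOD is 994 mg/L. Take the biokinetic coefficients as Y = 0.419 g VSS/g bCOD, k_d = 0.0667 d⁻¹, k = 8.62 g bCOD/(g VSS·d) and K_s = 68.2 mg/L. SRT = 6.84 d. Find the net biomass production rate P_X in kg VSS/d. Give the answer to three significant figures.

Effluent substrate depends only on kinetics and SRT: S = K_s(1 + k_d θ_c) / [θ_c(Yk − k_d) − 1] = 68.2 × (1 + 0.0667 × 6.84) / [6.84 × (0.419 × 8.62 − 0.0667) − 1] = 99.31 / 23.25 = 4.272 mg/L.
Observed yield with endogenous decay: Y_obs = Y / (1 + k_d·θ_c) = 0.419 / (1 + 0.0667 × 6.84) = 0.419 / 1.456 = 0.2877 g VSS/g bCOD.
Substrate removed = Q·(S₀ − S) = 902 m³/d × (994 − 4.27) g/m³ = 8.93×10^5 g/d = 892.7 kg/d.
P_X = Y_obs · Q(S₀ − S) = 0.2877 × 892.7 = 256.9 kg VSS/d.

P_X ≈ 257 kg VSS/d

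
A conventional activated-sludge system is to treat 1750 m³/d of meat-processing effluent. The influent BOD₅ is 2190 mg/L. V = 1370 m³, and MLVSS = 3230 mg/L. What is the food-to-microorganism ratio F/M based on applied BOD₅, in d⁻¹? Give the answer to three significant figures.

F/M ≈ 0.866 d⁻¹

F/M = applied load / biomass = Q·S₀/(V·X) = 1750 × 2190 / (1370 × 3230) = 0.8661 d⁻¹.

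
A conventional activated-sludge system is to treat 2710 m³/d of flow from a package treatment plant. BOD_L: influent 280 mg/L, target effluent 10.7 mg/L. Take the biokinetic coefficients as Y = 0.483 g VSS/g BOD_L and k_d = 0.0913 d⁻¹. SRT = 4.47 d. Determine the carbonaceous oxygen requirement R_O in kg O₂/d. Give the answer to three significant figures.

R_O ≈ 374 kg O₂/d

Y_obs = Y / (1 + k_d θ_c) = 0.483 / (1 + 0.0913 × 4.47) = 0.483 / 1.408 = 0.3430.
Q·(S₀ − S) = 2710 × (280 − 10.7) × 10⁻³ = 729.8 kg/d removed.
Net sludge production P_X = 0.3430 × 729.8 = 250.3 kg VSS/d.
Carbonaceous O₂ demand = substrate oxidised − cell-mass equivalent = 729.8 − 1.42 × 250.3 = 374.3 kg O₂/d.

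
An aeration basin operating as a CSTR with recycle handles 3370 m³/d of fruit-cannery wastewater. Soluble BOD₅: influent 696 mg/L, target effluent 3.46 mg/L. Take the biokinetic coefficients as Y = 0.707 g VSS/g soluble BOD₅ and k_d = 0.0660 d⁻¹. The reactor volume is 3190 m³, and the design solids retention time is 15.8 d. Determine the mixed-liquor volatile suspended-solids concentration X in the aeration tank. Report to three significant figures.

X ≈ 4000 mg/L

Solving the biomass balance for X: X = Y Q (S₀−S) θ_c / [V (1+k_d θ_c)] = 0.707 × 3370 × (696 − 3.46) × 15.8 / [3190 × (1 + 0.0660 × 15.8)] = 4001 mg/L.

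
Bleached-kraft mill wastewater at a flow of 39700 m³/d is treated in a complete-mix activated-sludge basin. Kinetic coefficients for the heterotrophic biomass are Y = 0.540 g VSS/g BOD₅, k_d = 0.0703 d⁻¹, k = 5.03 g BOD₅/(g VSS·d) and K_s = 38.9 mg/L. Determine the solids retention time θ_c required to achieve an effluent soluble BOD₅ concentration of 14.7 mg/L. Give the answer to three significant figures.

Specific growth rate at S = 14.7 mg/L: μ = YkS/(K_s+S) = 0.540·5.03·14.7/(38.9+14.7) = 0.7449 d⁻¹.
Then 1/θ_c = μ − k_d = 0.7449 − 0.0703 = 0.6746 d⁻¹, giving θ_c = 1.482 d.

θ_c ≈ 1.48 d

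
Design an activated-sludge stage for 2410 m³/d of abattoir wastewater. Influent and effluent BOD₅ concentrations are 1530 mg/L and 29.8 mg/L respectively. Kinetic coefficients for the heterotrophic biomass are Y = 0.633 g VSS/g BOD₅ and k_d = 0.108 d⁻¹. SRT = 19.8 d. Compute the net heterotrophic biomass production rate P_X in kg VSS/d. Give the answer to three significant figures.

Observed yield with endogenous decay: Y_obs = Y / (1 + k_d·θ_c) = 0.633 / (1 + 0.108 × 19.8) = 0.633 / 3.138 = 0.2017 g VSS/g BOD₅.
Substrate removed = Q·(S₀ − S) = 2410 m³/d × (1530 − 29.8) g/m³ = 3.62×10^6 g/d = 3615 kg/d.
P_X = Y_obs · Q(S₀ − S) = 0.2017 × 3615 = 729.2 kg VSS/d.

P_X ≈ 729 kg VSS/d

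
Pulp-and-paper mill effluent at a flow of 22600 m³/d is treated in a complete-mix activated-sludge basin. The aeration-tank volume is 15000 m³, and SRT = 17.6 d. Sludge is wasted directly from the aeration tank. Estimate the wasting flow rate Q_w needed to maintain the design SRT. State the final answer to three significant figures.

Q_w ≈ 852 m³/d

For wasting at MLVSS concentration, Q_w = V/θ_c = 15000/17.6 = 852.3 m³/d.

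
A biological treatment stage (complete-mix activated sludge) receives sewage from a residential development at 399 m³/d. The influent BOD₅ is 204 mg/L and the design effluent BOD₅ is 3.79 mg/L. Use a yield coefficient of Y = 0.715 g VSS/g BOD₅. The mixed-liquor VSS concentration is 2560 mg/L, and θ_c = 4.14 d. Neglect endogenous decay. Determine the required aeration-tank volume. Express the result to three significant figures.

Biomass mass balance (decay neglected): V·X = Y·Q·(S₀ − S)·θ_c, so V = 0.715 × 399 × (204 − 3.79) × 4.14 / 2560 = 92.37 m³.

V ≈ 92.4 m³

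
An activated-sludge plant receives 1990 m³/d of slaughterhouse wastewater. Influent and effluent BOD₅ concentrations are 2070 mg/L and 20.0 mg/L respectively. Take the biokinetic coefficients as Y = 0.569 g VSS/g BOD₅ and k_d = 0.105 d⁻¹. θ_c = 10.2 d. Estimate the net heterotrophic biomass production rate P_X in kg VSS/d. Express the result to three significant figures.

Y_obs = Y / (1 + k_d θ_c) = 0.569 / (1 + 0.105 × 10.2) = 0.569 / 2.071 = 0.2747.
ΔS = 2070 − 20.0 = 2050 mg/L, so the substrate removal rate is 1990 × 2050/1000 = 4080 kg BOD₅/d.
Net biomass production P_X = Y_obs × Q·(S₀ − S) = 0.2747 × 4080 = 1121 kg VSS/d.

P_X ≈ 1120 kg VSS/d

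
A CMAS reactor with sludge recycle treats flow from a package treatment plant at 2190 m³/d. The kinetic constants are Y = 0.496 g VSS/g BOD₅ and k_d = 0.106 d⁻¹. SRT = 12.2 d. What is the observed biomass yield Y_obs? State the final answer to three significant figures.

Y_obs ≈ 0.216 g VSS/g BOD₅

Y_obs = Y / (1 + k_d θ_c) = 0.496 / (1 + 0.106 × 12.2) = 0.496 / 2.293 = 0.2163.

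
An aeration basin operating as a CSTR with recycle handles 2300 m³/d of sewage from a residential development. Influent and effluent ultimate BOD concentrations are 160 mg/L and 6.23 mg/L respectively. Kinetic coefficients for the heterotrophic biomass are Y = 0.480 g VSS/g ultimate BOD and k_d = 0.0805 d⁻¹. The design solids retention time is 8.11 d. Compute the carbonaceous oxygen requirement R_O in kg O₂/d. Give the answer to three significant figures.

Correct the yield for decay: Y_obs = Y/(1 + k_d θ_c) = 0.480 / (1 + 0.0805 × 8.11) = 0.480 / 1.653 = 0.2904.
Substrate removed = Q·(S₀ − S) = 2300 m³/d × (160 − 6.23) g/m³ = 3.54×10^5 g/d = 353.7 kg/d.
Net sludge production P_X = 0.2904 × 353.7 = 102.7 kg VSS/d.
R_O = Q·ΔS − 1.42 P_X = 353.7 − 145.8 = 207.8 kg O₂/d.

R_O ≈ 208 kg O₂/d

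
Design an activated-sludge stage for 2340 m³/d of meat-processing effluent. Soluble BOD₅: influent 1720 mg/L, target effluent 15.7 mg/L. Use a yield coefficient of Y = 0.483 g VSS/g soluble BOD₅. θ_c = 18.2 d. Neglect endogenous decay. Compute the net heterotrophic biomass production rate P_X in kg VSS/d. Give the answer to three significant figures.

No decay correction is needed, so Y_obs = Y = 0.483.
ΔS = 1720 − 15.7 = 1704 mg/L, so the substrate removal rate is 2340 × 1704/1000 = 3988 kg soluble BOD₅/d.
Biomass produced: P_X = Y_obs·Q·ΔS = 0.4830 × 3988 ≈ 1926 kg VSS/d.

P_X ≈ 1930 kg VSS/d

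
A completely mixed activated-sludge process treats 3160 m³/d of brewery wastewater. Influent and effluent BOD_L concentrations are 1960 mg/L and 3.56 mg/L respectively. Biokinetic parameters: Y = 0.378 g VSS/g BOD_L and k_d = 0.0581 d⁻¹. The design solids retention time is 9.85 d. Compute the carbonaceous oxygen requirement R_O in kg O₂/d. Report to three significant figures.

R_O ≈ 4070 kg O₂/d

Observed yield with endogenous decay: Y_obs = Y / (1 + k_d·θ_c) = 0.378 / (1 + 0.0581 × 9.85) = 0.378 / 1.572 = 0.2404 g VSS/g BOD_L.
ΔS = 1960 − 3.56 = 1956 mg/L, so the substrate removal rate is 3160 × 1956/1000 = 6182 kg BOD_L/d.
Biomass synthesised: P_X = Y_obs × 6182 = 1486 kg VSS/d.
R_O = Q·(S₀ − S) − 1.42·P_X = 6182 − 1.42 × 1486 = 4072 kg O₂/d.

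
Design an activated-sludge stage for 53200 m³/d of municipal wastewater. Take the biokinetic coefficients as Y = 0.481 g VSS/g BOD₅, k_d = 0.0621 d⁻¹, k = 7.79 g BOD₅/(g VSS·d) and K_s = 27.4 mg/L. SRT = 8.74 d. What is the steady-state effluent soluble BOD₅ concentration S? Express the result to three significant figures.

From the Monod/SRT balance for a CMAS, S = K_s·(1+k_d θ_c)/[θ_c·(Y k − k_d) − 1] = 27.4 × (1 + 0.0621 × 8.74) / [8.74 × (0.481 × 7.79 − 0.0621) − 1] = 42.27 / 31.21 = 1.355 mg/L.

S ≈ 1.35 mg/L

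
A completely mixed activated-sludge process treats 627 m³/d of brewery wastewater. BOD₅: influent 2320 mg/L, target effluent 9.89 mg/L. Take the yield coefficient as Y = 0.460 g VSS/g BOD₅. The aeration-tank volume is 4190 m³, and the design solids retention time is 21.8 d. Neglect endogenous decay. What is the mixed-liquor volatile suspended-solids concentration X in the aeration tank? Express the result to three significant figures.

X = Y·Q·ΔS·θ_c / V = 0.460 × 627 × (2320 − 9.89) × 21.8 / 4190 = 3467 mg/L.

X ≈ 3470 mg/L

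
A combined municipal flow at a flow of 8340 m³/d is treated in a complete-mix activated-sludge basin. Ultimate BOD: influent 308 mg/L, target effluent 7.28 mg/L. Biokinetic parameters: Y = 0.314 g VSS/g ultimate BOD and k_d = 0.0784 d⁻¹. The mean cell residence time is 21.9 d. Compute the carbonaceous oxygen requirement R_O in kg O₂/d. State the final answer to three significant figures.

Correct the yield for decay: Y_obs = Y/(1 + k_d θ_c) = 0.314 / (1 + 0.0784 × 21.9) = 0.314 / 2.717 = 0.1156.
ΔS = 308 − 7.28 = 300.7 mg/L, so the substrate removal rate is 8340 × 300.7/1000 = 2508 kg ultimate BOD/d.
Biomass synthesised: P_X = Y_obs × 2508 = 289.9 kg VSS/d.
R_O = Q·(S₀ − S) − 1.42·P_X = 2508 − 1.42 × 289.9 = 2096 kg O₂/d.

R_O ≈ 2100 kg O₂/d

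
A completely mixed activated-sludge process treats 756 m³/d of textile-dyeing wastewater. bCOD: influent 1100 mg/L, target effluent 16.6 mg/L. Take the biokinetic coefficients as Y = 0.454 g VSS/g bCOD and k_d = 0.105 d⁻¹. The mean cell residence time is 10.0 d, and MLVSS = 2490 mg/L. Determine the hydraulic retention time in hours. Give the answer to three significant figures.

τ ≈ 23.1 h

Steady-state biomass mass balance: V·X·(1 + k_d·θ_c) = Y·Q·(S₀ − S)·θ_c, so V = 0.454 × 756 × (1100 − 16.6) × 10.0 / [2490 × (1 + 0.105 × 10.0)] = 3.72×10^6 / 5104 = 728.5 m³.
HRT = V/Q = 728.5 m³ / 756 m³·d⁻¹ = 0.9636 d × 24 = 23.13 h.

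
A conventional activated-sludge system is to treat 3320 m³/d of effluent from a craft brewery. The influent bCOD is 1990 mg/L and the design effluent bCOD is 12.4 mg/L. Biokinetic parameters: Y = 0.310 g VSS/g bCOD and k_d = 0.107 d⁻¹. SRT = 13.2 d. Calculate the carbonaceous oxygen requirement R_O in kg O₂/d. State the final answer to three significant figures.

The observed yield is Y_obs = Y/(1 + k_d·θ_c) = 0.310 / (1 + 0.107 × 13.2) = 0.310 / 2.412 = 0.1285 g VSS per g bCOD removed.
ΔS = 1990 − 12.4 = 1978 mg/L, so the substrate removal rate is 3320 × 1978/1000 = 6566 kg bCOD/d.
P_X = Y_obs·Q·(S₀ − S) = 0.1285 × 6566 = 843.7 kg VSS/d.
Carbonaceous O₂ demand = substrate oxidised − cell-mass equivalent = 6566 − 1.42 × 843.7 = 5368 kg O₂/d.

R_O ≈ 5370 kg O₂/d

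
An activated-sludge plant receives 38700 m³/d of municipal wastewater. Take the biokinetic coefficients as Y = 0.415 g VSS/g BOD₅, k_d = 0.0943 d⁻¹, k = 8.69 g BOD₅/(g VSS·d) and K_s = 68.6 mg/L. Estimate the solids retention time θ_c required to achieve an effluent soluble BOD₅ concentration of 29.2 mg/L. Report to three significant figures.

Specific growth rate at S = 29.2 mg/L: μ = YkS/(K_s+S) = 0.415·8.69·29.2/(68.6+29.2) = 1.077 d⁻¹.
θ_c = 1/(μ − k_d) = 1/(1.077 − 0.0943) = 1/0.9824 = 1.018 d.

θ_c ≈ 1.02 d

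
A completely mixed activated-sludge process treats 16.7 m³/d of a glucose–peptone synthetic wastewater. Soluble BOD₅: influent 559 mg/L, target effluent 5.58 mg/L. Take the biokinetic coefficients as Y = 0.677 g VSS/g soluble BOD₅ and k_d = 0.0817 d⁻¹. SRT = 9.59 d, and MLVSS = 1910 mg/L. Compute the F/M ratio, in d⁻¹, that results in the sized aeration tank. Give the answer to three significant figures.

F/M ≈ 0.277 d⁻¹

From the SRT design equation V = Y Q (S₀−S) θ_c / [X (1 + k_d θ_c)] = 0.677 × 16.7 × (559 − 5.58) × 9.59 / [1910 × (1 + 0.0817 × 9.59)] = 6×10^4 / 3406 = 17.61 m³.
F/M = applied load / biomass = Q·S₀/(V·X) = 16.7 × 559 / (17.61 × 1910) = 0.2775 d⁻¹.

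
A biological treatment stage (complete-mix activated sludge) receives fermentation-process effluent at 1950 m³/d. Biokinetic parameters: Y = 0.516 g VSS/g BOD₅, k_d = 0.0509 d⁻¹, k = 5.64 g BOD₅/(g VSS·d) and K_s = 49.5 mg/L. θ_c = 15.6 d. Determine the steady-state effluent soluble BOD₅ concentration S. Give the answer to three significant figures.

Effluent substrate depends only on kinetics and SRT: S = K_s(1 + k_d θ_c) / [θ_c(Yk − k_d) − 1] = 49.5 × (1 + 0.0509 × 15.6) / [15.6 × (0.516 × 5.64 − 0.0509) − 1] = 88.80 / 43.61 = 2.037 mg/L.

S ≈ 2.04 mg/L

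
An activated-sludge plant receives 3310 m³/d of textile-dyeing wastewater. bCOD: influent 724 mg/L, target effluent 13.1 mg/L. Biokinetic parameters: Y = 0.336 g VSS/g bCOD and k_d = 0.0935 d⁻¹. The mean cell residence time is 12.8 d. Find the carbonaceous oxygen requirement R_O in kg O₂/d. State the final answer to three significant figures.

R_O ≈ 1840 kg O₂/d

The observed yield is Y_obs = Y/(1 + k_d·θ_c) = 0.336 / (1 + 0.0935 × 12.8) = 0.336 / 2.197 = 0.1529 g VSS per g bCOD removed.
ΔS = 724 − 13.1 = 710.9 mg/L, so the substrate removal rate is 3310 × 710.9/1000 = 2353 kg bCOD/d.
Net sludge production P_X = 0.1529 × 2353 = 359.9 kg VSS/d.
Carbonaceous O₂ demand = substrate oxidised − cell-mass equivalent = 2353 − 1.42 × 359.9 = 1842 kg O₂/d.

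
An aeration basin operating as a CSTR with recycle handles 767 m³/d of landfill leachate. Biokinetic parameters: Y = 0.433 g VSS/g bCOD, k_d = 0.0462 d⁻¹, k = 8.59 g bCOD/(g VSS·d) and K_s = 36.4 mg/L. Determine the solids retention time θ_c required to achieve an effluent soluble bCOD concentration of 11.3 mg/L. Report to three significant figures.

θ_c ≈ 1.20 d

From 1/θ_c = Y·k·S/(K_s + S) − k_d: Y·k·S/(K_s+S) = 0.433 × 8.59 × 11.3 / (36.4 + 11.3) = 0.8811 d⁻¹.
1/θ_c = 0.8811 − 0.0462 = 0.8349 d⁻¹, so θ_c = 1.198 d.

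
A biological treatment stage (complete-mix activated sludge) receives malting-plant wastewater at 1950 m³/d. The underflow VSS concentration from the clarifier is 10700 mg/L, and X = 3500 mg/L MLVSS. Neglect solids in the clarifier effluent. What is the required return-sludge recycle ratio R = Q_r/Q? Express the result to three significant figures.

Solids balance on the clarifier gives (1+R)X = R·X_r, so R = X/(X_r − X) = 3500 / (10700 − 3500) = 0.4861.

R ≈ 0.486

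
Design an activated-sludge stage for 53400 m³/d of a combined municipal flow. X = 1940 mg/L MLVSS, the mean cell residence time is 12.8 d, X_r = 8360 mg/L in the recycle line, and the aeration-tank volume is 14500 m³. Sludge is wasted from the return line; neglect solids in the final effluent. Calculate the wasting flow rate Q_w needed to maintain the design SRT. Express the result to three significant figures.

Wasting from the return line (neglecting effluent solids): Q_w = V·X / (θ_c·X_r) = 14500 × 1940 / (12.8 × 8360) = 262.9 m³/d.

Q_w ≈ 263 m³/d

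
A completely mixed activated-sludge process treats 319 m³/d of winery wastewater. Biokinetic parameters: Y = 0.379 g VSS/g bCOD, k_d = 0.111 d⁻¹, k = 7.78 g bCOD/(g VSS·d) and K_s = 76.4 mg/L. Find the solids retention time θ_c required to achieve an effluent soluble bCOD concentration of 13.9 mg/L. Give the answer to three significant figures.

θ_c ≈ 2.92 d

At the target effluent, Y k S/(K_s+S) = 0.379×7.78×13.9/90.30 = 0.4539 d⁻¹.
Then 1/θ_c = μ − k_d = 0.4539 − 0.111 = 0.3429 d⁻¹, giving θ_c = 2.916 d.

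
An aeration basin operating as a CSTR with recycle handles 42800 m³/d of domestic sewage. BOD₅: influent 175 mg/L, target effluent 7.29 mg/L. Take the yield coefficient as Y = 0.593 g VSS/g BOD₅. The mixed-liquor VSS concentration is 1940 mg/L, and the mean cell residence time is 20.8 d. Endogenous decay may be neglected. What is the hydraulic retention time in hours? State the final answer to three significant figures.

τ ≈ 25.6 h

V·X = Y·Q·ΔS·θ_c gives V = 0.593 × 42800 × (175 − 7.29) × 20.8 / 1940 = 45637 m³.
Hydraulic retention time τ = V/Q = 45637 / 42800 = 1.066 d = 25.59 h.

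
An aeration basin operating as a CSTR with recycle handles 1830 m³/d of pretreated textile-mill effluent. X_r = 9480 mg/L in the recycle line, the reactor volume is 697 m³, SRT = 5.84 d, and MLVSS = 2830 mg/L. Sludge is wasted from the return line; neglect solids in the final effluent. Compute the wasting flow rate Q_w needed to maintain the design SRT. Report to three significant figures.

Wasting from the return line (neglecting effluent solids): Q_w = V·X / (θ_c·X_r) = 697.0 × 2830 / (5.84 × 9480) = 35.63 m³/d.

Q_w ≈ 35.6 m³/d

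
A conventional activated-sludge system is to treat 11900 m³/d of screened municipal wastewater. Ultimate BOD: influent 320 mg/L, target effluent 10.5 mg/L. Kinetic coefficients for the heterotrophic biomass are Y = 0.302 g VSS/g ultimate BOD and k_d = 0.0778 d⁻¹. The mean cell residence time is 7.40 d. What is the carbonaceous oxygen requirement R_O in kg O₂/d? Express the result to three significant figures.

R_O ≈ 2680 kg O₂/d

The observed yield is Y_obs = Y/(1 + k_d·θ_c) = 0.302 / (1 + 0.0778 × 7.40) = 0.302 / 1.576 = 0.1917 g VSS per g ultimate BOD removed.
Substrate removed = Q·(S₀ − S) = 11900 m³/d × (320 − 10.5) g/m³ = 3.68×10^6 g/d = 3683 kg/d.
Biomass synthesised: P_X = Y_obs × 3683 = 705.9 kg VSS/d.
R_O = Q·(S₀ − S) − 1.42·P_X = 3683 − 1.42 × 705.9 = 2681 kg O₂/d.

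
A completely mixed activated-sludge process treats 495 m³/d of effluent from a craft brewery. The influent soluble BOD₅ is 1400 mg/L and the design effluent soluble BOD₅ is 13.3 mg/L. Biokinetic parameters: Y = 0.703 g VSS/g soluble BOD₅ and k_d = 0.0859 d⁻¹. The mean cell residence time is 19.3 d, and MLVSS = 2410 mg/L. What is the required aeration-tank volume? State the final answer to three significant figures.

From the SRT design equation V = Y Q (S₀−S) θ_c / [X (1 + k_d θ_c)] = 0.703 × 495 × (1400 − 13.3) × 19.3 / [2410 × (1 + 0.0859 × 19.3)] = 9.31×10^6 / 6405 = 1454 m³.

V ≈ 1450 m³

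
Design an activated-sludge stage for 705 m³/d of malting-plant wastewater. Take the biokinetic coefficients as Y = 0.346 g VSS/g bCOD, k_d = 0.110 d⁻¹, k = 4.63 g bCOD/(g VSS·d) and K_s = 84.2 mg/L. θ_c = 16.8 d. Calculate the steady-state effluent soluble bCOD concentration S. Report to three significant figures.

S ≈ 9.96 mg/L

For a completely mixed reactor with recycle the Lawrence–McCarty relation gives S = K_s·(1 + k_d·θ_c) / [θ_c·(Y·k − k_d) − 1] = 84.2 × (1 + 0.110 × 16.8) / [16.8 × (0.346 × 4.63 − 0.110) − 1] = 239.8 / 24.07 = 9.965 mg/L.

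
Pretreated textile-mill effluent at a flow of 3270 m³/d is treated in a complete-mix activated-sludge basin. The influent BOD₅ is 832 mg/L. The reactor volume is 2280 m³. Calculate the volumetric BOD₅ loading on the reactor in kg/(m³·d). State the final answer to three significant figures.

L_v = Q S₀ / V = 3270 × 832 × 10⁻³ / 2280 = 1.193 kg/(m³·d).

L_v ≈ 1.19 kg BOD₅/(m³·d)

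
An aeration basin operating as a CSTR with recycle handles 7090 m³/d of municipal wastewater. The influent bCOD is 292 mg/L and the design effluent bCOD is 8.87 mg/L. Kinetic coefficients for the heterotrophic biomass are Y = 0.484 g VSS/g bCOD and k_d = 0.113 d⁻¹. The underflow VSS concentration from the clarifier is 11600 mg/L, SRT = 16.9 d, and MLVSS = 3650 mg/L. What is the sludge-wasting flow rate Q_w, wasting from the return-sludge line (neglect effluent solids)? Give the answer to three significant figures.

Steady-state biomass mass balance: V·X·(1 + k_d·θ_c) = Y·Q·(S₀ − S)·θ_c, so V = 0.484 × 7090 × (292 − 8.87) × 16.9 / [3650 × (1 + 0.113 × 16.9)] = 1.64×10^7 / 10620 = 1546 m³.
θ_c = V·X/(Q_w·X_r) when wasting from the recycle, so Q_w = V·X/(θ_c·X_r) = 1546 × 3650 / (16.9 × 11600) = 28.79 m³/d.

Q_w ≈ 28.8 m³/d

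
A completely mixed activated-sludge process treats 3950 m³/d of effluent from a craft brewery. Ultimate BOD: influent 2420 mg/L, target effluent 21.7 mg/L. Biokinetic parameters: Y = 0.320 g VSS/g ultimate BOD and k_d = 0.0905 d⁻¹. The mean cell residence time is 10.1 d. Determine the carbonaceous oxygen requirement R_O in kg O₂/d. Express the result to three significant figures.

R_O ≈ 7220 kg O₂/d

Observed yield with endogenous decay: Y_obs = Y / (1 + k_d·θ_c) = 0.320 / (1 + 0.0905 × 10.1) = 0.320 / 1.914 = 0.1672 g VSS/g ultimate BOD.
ΔS = 2420 − 21.7 = 2398 mg/L, so the substrate removal rate is 3950 × 2398/1000 = 9473 kg ultimate BOD/d.
P_X = Y_obs·Q·(S₀ − S) = 0.1672 × 9473 = 1584 kg VSS/d.
R_O = Q·(S₀ − S) − 1.42·P_X = 9473 − 1.42 × 1584 = 7224 kg O₂/d.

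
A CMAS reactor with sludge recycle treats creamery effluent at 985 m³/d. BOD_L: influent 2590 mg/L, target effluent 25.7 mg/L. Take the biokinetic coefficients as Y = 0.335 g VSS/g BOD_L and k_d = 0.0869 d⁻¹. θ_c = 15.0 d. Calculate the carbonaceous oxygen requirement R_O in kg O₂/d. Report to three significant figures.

R_O ≈ 2000 kg O₂/d

Correct the yield for decay: Y_obs = Y/(1 + k_d θ_c) = 0.335 / (1 + 0.0869 × 15.0) = 0.335 / 2.304 = 0.1454.
ΔS = 2590 − 25.7 = 2564 mg/L, so the substrate removal rate is 985 × 2564/1000 = 2526 kg BOD_L/d.
Net sludge production P_X = 0.1454 × 2526 = 367.3 kg VSS/d.
Carbonaceous O₂ demand = substrate oxidised − cell-mass equivalent = 2526 − 1.42 × 367.3 = 2004 kg O₂/d.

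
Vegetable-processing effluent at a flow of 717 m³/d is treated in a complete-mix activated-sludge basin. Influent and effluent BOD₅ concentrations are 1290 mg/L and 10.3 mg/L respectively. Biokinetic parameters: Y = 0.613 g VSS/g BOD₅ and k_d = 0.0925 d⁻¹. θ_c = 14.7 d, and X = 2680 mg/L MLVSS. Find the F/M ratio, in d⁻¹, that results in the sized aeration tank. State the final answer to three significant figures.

Rearranging the biomass balance for a CMAS with decay, V = Y·Q·ΔS·θ_c / [X·(1+k_d θ_c)] = 0.613 × 717 × (1290 − 10.3) × 14.7 / [2680 × (1 + 0.0925 × 14.7)] = 8.27×10^6 / 6324 = 1307 m³.
F/M = applied load / biomass = Q·S₀/(V·X) = 717 × 1290 / (1307 × 2680) = 0.2640 d⁻¹.

F/M ≈ 0.264 d⁻¹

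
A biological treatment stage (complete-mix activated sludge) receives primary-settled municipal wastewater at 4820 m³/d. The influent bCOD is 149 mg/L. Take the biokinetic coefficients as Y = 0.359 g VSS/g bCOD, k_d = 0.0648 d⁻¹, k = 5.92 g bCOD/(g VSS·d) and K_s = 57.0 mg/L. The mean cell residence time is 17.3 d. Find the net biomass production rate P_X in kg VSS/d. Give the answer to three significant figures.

Effluent substrate depends only on kinetics and SRT: S = K_s(1 + k_d θ_c) / [θ_c(Yk − k_d) − 1] = 57.0 × (1 + 0.0648 × 17.3) / [17.3 × (0.359 × 5.92 − 0.0648) − 1] = 120.9 / 34.65 = 3.490 mg/L.
Y_obs = Y / (1 + k_d θ_c) = 0.359 / (1 + 0.0648 × 17.3) = 0.359 / 2.121 = 0.1693.
ΔS = 149 − 3.49 = 145.5 mg/L, so the substrate removal rate is 4820 × 145.5/1000 = 701.4 kg bCOD/d.
So the net sludge growth is P_X = 0.1693 × 701.4 = 118.7 kg VSS/d.

P_X ≈ 119 kg VSS/d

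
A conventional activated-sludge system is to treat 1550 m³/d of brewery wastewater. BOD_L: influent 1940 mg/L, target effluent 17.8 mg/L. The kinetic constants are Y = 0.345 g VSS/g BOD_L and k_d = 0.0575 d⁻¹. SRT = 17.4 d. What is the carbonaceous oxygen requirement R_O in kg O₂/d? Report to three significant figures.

Y_obs = Y / (1 + k_d θ_c) = 0.345 / (1 + 0.0575 × 17.4) = 0.345 / 2.000 = 0.1725.
Substrate removed = Q·(S₀ − S) = 1550 m³/d × (1940 − 17.8) g/m³ = 2.98×10^6 g/d = 2979 kg/d.
P_X = Y_obs·Q·(S₀ − S) = 0.1725 × 2979 = 513.8 kg VSS/d.
R_O = Q·(S₀ − S) − 1.42·P_X = 2979 − 1.42 × 513.8 = 2250 kg O₂/d.

R_O ≈ 2250 kg O₂/d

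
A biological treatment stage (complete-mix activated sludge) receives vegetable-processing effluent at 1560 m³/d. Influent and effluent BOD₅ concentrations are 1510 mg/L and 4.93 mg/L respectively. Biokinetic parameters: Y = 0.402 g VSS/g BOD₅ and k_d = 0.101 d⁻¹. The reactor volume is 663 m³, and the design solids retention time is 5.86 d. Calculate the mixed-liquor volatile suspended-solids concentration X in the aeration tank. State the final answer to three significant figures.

X ≈ 5240 mg/L

From V·X·(1 + k_d·θ_c) = Y·Q·(S₀ − S)·θ_c: X = 0.402 × 1560 × (1510 − 4.93) × 5.86 / [663 × (1 + 0.101 × 5.86)] = 5241 mg/L.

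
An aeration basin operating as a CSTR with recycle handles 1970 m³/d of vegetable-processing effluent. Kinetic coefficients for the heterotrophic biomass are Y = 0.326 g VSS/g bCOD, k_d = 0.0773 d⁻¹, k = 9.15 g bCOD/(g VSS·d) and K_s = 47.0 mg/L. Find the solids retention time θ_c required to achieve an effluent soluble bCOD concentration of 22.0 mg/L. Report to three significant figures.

From 1/θ_c = Y·k·S/(K_s + S) − k_d: Y·k·S/(K_s+S) = 0.326 × 9.15 × 22.0 / (47.0 + 22.0) = 0.9511 d⁻¹.
θ_c = 1/(μ − k_d) = 1/(0.9511 − 0.0773) = 1/0.8738 = 1.144 d.

θ_c ≈ 1.14 d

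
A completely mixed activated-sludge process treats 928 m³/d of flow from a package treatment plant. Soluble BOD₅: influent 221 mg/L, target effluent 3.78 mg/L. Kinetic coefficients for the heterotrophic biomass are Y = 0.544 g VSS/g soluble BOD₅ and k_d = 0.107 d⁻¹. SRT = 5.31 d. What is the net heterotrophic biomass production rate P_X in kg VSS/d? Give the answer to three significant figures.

Correct the yield for decay: Y_obs = Y/(1 + k_d θ_c) = 0.544 / (1 + 0.107 × 5.31) = 0.544 / 1.568 = 0.3469.
Q·(S₀ − S) = 928 × (221 − 3.78) × 10⁻³ = 201.6 kg/d removed.
So the net sludge growth is P_X = 0.3469 × 201.6 = 69.93 kg VSS/d.

P_X ≈ 69.9 kg VSS/d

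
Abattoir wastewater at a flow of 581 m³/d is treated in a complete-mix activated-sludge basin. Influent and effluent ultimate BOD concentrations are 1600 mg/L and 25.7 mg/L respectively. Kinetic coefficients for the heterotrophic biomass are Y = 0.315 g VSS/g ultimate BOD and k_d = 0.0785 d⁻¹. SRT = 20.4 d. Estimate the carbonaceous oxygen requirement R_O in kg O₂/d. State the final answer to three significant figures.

Y_obs = Y / (1 + k_d θ_c) = 0.315 / (1 + 0.0785 × 20.4) = 0.315 / 2.601 = 0.1211.
Mass of ultimate BOD removed per day: Q(S₀ − S) = 581 × 1574 g/m³ = 914.7 kg/d.
Biomass synthesised: P_X = Y_obs × 914.7 = 110.8 kg VSS/d.
R_O = Q·(S₀ − S) − 1.42·P_X = 914.7 − 1.42 × 110.8 = 757.4 kg O₂/d.

R_O ≈ 757 kg O₂/d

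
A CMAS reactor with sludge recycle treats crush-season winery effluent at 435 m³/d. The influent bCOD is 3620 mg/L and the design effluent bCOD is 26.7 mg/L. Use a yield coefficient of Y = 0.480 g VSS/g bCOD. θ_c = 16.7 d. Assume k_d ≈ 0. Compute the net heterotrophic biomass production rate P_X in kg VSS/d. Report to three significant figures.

With endogenous decay neglected, the observed yield equals the true yield: Y_obs = Y = 0.480 g VSS/g bCOD.
Substrate removed = Q·(S₀ − S) = 435 m³/d × (3620 − 26.7) g/m³ = 1.56×10^6 g/d = 1563 kg/d.
P_X = Y_obs · Q(S₀ − S) = 0.4800 × 1563 = 750.3 kg VSS/d.

P_X ≈ 750 kg VSS/d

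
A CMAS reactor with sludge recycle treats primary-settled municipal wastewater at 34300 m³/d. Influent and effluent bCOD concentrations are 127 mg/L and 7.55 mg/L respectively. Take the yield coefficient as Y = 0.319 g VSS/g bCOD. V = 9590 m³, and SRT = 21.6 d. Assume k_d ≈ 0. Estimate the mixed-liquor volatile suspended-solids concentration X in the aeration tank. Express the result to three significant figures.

X = Y·Q·ΔS·θ_c / V = 0.319 × 34300 × (127 − 7.55) × 21.6 / 9590 = 2944 mg/L.

X ≈ 2940 mg/L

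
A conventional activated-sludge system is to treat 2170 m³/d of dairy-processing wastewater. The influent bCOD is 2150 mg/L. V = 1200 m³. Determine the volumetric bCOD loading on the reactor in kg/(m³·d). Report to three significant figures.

Volumetric loading L_v = Q·S₀ / V = 2170 × 2150 g/m³ / 1200 m³ = 3888 g/(m³·d) = 3.888 kg bCOD/(m³·d).

L_v ≈ 3.89 kg bCOD/(m³·d)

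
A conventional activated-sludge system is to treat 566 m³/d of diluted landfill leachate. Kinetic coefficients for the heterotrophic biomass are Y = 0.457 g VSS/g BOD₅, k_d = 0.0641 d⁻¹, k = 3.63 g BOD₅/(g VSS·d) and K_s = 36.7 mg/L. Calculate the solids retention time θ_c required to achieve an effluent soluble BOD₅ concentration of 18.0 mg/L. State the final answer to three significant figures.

Specific growth rate at S = 18.0 mg/L: μ = YkS/(K_s+S) = 0.457·3.63·18.0/(36.7+18.0) = 0.5459 d⁻¹.
1/θ_c = 0.5459 − 0.0641 = 0.4818 d⁻¹, so θ_c = 2.076 d.

θ_c ≈ 2.08 d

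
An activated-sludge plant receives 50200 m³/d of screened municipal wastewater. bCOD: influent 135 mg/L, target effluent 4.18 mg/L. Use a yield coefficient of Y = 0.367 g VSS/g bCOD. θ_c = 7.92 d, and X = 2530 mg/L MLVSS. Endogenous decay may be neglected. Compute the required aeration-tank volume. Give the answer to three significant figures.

V·X = Y·Q·ΔS·θ_c gives V = 0.367 × 50200 × (135 − 4.18) × 7.92 / 2530 = 7545 m³.

V ≈ 7540 m³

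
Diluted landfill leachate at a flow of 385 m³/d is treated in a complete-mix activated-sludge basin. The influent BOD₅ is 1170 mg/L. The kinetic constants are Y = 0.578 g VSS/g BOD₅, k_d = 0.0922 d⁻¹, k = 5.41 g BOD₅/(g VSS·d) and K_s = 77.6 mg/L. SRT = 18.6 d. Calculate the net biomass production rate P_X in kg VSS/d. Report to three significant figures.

Effluent substrate depends only on kinetics and SRT: S = K_s(1 + k_d θ_c) / [θ_c(Yk − k_d) − 1] = 77.6 × (1 + 0.0922 × 18.6) / [18.6 × (0.578 × 5.41 − 0.0922) − 1] = 210.7 / 55.45 = 3.800 mg/L.
Y_obs = Y / (1 + k_d θ_c) = 0.578 / (1 + 0.0922 × 18.6) = 0.578 / 2.715 = 0.2129.
ΔS = 1170 − 3.80 = 1166 mg/L, so the substrate removal rate is 385 × 1166/1000 = 449.0 kg BOD₅/d.
P_X = Y_obs · Q(S₀ − S) = 0.2129 × 449.0 = 95.59 kg VSS/d.

P_X ≈ 95.6 kg VSS/d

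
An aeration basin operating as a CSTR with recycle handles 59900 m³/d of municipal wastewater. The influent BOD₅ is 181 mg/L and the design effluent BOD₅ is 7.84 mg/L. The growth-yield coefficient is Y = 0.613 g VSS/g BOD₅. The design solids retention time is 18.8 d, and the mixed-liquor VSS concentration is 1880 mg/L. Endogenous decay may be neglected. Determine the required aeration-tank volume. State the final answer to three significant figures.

V ≈ 63600 m³

Biomass mass balance (decay neglected): V·X = Y·Q·(S₀ − S)·θ_c, so V = 0.613 × 59900 × (181 − 7.84) × 18.8 / 1880 = 63582 m³.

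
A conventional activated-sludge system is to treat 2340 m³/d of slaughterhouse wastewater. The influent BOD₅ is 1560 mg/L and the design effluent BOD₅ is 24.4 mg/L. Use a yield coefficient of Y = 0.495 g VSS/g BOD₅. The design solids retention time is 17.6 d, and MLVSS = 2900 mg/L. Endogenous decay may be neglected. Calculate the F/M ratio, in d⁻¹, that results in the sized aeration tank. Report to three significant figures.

F/M ≈ 0.117 d⁻¹

V·X = Y·Q·ΔS·θ_c gives V = 0.495 × 2340 × (1560 − 24.4) × 17.6 / 2900 = 10795 m³.
F/M = applied load / biomass = Q·S₀/(V·X) = 2340 × 1560 / (10795 × 2900) = 0.1166 d⁻¹.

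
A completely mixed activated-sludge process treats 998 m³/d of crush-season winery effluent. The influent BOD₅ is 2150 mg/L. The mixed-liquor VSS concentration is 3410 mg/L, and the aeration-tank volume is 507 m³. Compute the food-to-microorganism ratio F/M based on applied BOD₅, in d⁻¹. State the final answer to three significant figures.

F/M ≈ 1.24 d⁻¹

F/M = applied load / biomass = Q·S₀/(V·X) = 998 × 2150 / (507.0 × 3410) = 1.241 d⁻¹.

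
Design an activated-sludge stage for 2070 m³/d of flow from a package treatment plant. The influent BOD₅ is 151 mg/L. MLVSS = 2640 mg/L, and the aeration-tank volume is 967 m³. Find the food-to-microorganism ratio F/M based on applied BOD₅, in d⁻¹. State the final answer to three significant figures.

F/M ≈ 0.122 d⁻¹

F/M = applied load / biomass = Q·S₀/(V·X) = 2070 × 151 / (967.0 × 2640) = 0.1224 d⁻¹.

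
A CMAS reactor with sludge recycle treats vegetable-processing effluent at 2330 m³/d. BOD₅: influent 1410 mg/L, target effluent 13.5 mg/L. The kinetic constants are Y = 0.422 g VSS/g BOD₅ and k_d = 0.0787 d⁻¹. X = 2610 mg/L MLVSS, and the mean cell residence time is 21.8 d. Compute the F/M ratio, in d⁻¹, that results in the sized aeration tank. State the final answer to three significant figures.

F/M ≈ 0.298 d⁻¹

Steady-state biomass mass balance: V·X·(1 + k_d·θ_c) = Y·Q·(S₀ − S)·θ_c, so V = 0.422 × 2330 × (1410 − 13.5) × 21.8 / [2610 × (1 + 0.0787 × 21.8)] = 2.99×10^7 / 7088 = 4223 m³.
Food-to-microorganism ratio F/M = Q S₀ / (V X) = 2330 × 1410 / (4223 × 2610) = 0.2980 d⁻¹.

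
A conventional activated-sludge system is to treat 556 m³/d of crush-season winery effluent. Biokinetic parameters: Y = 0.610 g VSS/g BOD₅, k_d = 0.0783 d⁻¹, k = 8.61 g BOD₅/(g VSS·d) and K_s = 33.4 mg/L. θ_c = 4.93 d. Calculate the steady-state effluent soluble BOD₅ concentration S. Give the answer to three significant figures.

Effluent substrate depends only on kinetics and SRT: S = K_s(1 + k_d θ_c) / [θ_c(Yk − k_d) − 1] = 33.4 × (1 + 0.0783 × 4.93) / [4.93 × (0.610 × 8.61 − 0.0783) − 1] = 46.29 / 24.51 = 1.889 mg/L.

S ≈ 1.89 mg/L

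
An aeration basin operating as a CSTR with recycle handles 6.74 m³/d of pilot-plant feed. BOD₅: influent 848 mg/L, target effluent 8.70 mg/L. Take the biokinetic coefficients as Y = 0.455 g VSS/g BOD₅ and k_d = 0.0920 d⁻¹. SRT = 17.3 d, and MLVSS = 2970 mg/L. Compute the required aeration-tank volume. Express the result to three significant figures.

V ≈ 5.79 m³

Rearranging the biomass balance for a CMAS with decay, V = Y·Q·ΔS·θ_c / [X·(1+k_d θ_c)] = 0.455 × 6.74 × (848 − 8.70) × 17.3 / [2970 × (1 + 0.0920 × 17.3)] = 4.45×10^4 / 7697 = 5.785 m³.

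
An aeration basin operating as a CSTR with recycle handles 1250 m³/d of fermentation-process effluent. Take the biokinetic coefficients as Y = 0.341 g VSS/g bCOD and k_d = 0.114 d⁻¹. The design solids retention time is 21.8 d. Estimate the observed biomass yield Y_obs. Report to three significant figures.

Y_obs ≈ 0.0978 g VSS/g bCOD

Correct the yield for decay: Y_obs = Y/(1 + k_d θ_c) = 0.341 / (1 + 0.114 × 21.8) = 0.341 / 3.485 = 0.09784.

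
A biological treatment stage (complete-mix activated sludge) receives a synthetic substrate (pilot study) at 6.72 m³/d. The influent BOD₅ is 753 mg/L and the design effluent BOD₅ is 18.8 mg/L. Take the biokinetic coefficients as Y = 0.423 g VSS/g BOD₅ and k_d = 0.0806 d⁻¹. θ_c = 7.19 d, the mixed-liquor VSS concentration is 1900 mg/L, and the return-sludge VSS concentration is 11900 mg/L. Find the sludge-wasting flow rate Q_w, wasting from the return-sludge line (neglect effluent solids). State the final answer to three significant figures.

Q_w ≈ 0.111 m³/d

Rearranging the biomass balance for a CMAS with decay, V = Y·Q·ΔS·θ_c / [X·(1+k_d θ_c)] = 0.423 × 6.72 × (753 − 18.8) × 7.19 / [1900 × (1 + 0.0806 × 7.19)] = 1.5×10^4 / 3001 = 5.000 m³.
Wasting from the return line (neglecting effluent solids): Q_w = V·X / (θ_c·X_r) = 5.000 × 1900 / (7.19 × 11900) = 0.1110 m³/d.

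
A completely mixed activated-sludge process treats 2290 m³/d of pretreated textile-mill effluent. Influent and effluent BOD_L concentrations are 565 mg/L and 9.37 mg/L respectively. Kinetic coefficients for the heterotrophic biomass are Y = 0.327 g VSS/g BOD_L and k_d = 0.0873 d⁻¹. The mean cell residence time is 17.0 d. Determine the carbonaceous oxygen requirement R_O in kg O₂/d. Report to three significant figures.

R_O ≈ 1030 kg O₂/d

Correct the yield for decay: Y_obs = Y/(1 + k_d θ_c) = 0.327 / (1 + 0.0873 × 17.0) = 0.327 / 2.484 = 0.1316.
Mass of BOD_L removed per day: Q(S₀ − S) = 2290 × 555.6 g/m³ = 1272 kg/d.
P_X = Y_obs·Q·(S₀ − S) = 0.1316 × 1272 = 167.5 kg VSS/d.
R_O = Q·(S₀ − S) − 1.42·P_X = 1272 − 1.42 × 167.5 = 1035 kg O₂/d.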